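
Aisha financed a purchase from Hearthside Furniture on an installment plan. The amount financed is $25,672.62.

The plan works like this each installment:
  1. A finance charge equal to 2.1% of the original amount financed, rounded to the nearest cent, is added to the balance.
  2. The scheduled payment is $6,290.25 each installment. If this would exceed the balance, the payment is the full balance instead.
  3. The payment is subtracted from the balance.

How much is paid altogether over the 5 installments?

$28,368.27

# | Opening | Interest | Payment | End bal
1 | $25,672.62 | $539.13 | $6,290.25 | $19,921.50
2 | $19,921.50 | $539.13 | $6,290.25 | $14,170.38
3 | $14,170.38 | $539.13 | $6,290.25 | $8,419.26
4 | $8,419.26 | $539.13 | $6,290.25 | $2,668.14
5 | $2,668.14 | $539.13 | $3,207.27 | $0.00
Total paid: $28,368.27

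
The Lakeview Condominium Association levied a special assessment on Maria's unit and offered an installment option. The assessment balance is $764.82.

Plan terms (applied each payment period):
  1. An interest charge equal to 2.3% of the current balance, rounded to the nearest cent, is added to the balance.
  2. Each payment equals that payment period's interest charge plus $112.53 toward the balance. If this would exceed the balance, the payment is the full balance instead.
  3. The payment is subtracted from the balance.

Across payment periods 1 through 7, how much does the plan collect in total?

$833.60

Payment period 1: opening $764.82; interest $17.59 → $782.41; payment $130.12; balance $652.29
Payment period 2: opening $652.29; interest $15.00 → $667.29; payment $127.53; balance $539.76
Payment period 3: opening $539.76; interest $12.41 → $552.17; payment $124.94; balance $427.23
Payment period 4: opening $427.23; interest $9.83 → $437.06; payment $122.36; balance $314.70
Payment period 5: opening $314.70; interest $7.24 → $321.94; payment $119.77; balance $202.17
Payment period 6: opening $202.17; interest $4.65 → $206.82; payment $117.18; balance $89.64
Payment period 7: opening $89.64; interest $2.06 → $91.70; payment $91.70; balance $0.00
Total paid: $833.60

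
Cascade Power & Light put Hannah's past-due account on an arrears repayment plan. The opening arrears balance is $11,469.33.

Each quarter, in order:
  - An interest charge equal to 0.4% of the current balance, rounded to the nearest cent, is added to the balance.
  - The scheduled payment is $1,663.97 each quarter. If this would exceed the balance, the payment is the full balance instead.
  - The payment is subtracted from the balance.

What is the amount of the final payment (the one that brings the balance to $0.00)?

$5.87

Quarter 1: opening $11,469.33; interest $45.88 → $11,515.21; payment $1,663.97; balance $9,851.24
Quarter 2: opening $9,851.24; interest $39.40 → $9,890.64; payment $1,663.97; balance $8,226.67
Quarter 3: opening $8,226.67; interest $32.91 → $8,259.58; payment $1,663.97; balance $6,595.61
Quarter 4: opening $6,595.61; interest $26.38 → $6,621.99; payment $1,663.97; balance $4,958.02
Quarter 5: opening $4,958.02; interest $19.83 → $4,977.85; payment $1,663.97; balance $3,313.88
Quarter 6: opening $3,313.88; interest $13.26 → $3,327.14; payment $1,663.97; balance $1,663.17
Quarter 7: opening $1,663.17; interest $6.65 → $1,669.82; payment $1,663.97; balance $5.85
Quarter 8: opening $5.85; interest $0.02 → $5.87; payment $5.87; balance $0.00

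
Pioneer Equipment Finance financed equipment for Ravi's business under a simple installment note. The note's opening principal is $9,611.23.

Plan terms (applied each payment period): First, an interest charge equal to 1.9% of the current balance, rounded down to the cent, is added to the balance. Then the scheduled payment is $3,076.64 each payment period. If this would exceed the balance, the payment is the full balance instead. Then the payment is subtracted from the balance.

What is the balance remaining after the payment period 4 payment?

$0.00

Payment period 1: opening $9,611.23; interest $182.61 → $9,793.84; payment $3,076.64; balance $6,717.20
Payment period 2: opening $6,717.20; interest $127.62 → $6,844.82; payment $3,076.64; balance $3,768.18
Payment period 3: opening $3,768.18; interest $71.59 → $3,839.77; payment $3,076.64; balance $763.13
Payment period 4: opening $763.13; interest $14.49 → $777.62; payment $777.62; balance $0.00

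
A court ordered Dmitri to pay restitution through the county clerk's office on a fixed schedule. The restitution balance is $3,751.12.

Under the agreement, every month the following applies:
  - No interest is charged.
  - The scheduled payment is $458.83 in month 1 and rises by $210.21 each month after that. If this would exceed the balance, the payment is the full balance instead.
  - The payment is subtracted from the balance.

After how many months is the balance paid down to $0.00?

Month 1: $3,751.12 − $458.83 → $3,292.29
Month 2: $3,292.29 − $669.04 → $2,623.25
Month 3: $2,623.25 − $879.25 → $1,744.00
Month 4: $1,744.00 − $1,089.46 → $654.54
Month 5: $654.54 − $654.54 → $0.00
Balance reaches $0.00 in month 5.

5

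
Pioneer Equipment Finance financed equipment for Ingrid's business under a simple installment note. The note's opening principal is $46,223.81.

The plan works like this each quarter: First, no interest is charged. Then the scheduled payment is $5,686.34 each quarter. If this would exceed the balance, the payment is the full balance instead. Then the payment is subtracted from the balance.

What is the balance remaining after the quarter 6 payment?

$12,105.77

# | Opening | Payment | End bal
1 | $46,223.81 | $5,686.34 | $40,537.47
2 | $40,537.47 | $5,686.34 | $34,851.13
3 | $34,851.13 | $5,686.34 | $29,164.79
4 | $29,164.79 | $5,686.34 | $23,478.45
5 | $23,478.45 | $5,686.34 | $17,792.11
6 | $17,792.11 | $5,686.34 | $12,105.77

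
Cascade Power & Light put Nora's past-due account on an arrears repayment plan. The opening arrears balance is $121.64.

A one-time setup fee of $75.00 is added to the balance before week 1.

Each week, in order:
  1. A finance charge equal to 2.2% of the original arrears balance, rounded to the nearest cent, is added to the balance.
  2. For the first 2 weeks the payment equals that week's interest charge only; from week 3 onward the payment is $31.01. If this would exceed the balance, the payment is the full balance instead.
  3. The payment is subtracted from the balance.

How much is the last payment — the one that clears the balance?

$29.34

Week 1: $196.64 +$2.68 interest = $199.32; pay $2.68 → $196.64
Week 2: $196.64 +$2.68 interest = $199.32; pay $2.68 → $196.64
Week 3: $196.64 +$2.68 interest = $199.32; pay $31.01 → $168.31
Week 4: $168.31 +$2.68 interest = $170.99; pay $31.01 → $139.98
Week 5: $139.98 +$2.68 interest = $142.66; pay $31.01 → $111.65
Week 6: $111.65 +$2.68 interest = $114.33; pay $31.01 → $83.32
Week 7: $83.32 +$2.68 interest = $86.00; pay $31.01 → $54.99
Week 8: $54.99 +$2.68 interest = $57.67; pay $31.01 → $26.66
Week 9: $26.66 +$2.68 interest = $29.34; pay $29.34 → $0.00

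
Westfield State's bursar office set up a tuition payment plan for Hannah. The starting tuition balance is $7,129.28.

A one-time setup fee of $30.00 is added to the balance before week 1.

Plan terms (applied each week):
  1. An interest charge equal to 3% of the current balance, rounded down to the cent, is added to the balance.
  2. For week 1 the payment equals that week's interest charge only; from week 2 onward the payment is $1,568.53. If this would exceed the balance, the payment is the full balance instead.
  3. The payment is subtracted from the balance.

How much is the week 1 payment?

$214.77

Week 1: $7,159.28 +$214.77 interest = $7,374.05; pay $214.77 → $7,159.28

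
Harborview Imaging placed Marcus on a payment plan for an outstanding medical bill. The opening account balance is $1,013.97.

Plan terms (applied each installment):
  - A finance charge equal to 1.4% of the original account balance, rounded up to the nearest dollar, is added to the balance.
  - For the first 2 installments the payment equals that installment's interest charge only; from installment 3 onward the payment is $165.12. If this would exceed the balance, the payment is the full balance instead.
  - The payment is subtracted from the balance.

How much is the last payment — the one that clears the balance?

# | Opening | Interest | Payment | End bal
1 | $1,013.97 | $15.00 | $15.00 | $1,013.97
2 | $1,013.97 | $15.00 | $15.00 | $1,013.97
3 | $1,013.97 | $15.00 | $165.12 | $863.85
4 | $863.85 | $15.00 | $165.12 | $713.73
5 | $713.73 | $15.00 | $165.12 | $563.61
6 | $563.61 | $15.00 | $165.12 | $413.49
7 | $413.49 | $15.00 | $165.12 | $263.37
8 | $263.37 | $15.00 | $165.12 | $113.25
9 | $113.25 | $15.00 | $128.25 | $0.00

$128.25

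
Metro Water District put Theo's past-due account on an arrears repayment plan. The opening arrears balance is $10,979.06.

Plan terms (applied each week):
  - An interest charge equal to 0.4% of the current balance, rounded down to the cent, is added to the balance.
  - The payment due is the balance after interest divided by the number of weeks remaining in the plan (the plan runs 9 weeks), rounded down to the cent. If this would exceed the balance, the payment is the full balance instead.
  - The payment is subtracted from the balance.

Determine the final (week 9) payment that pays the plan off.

$1,264.52

Week 1: opening $10,979.06; interest $43.91 → $11,022.97; payment $1,224.77; balance $9,798.20
Week 2: opening $9,798.20; interest $39.19 → $9,837.39; payment $1,229.67; balance $8,607.72
Week 3: opening $8,607.72; interest $34.43 → $8,642.15; payment $1,234.59; balance $7,407.56
Week 4: opening $7,407.56; interest $29.63 → $7,437.19; payment $1,239.53; balance $6,197.66
Week 5: opening $6,197.66; interest $24.79 → $6,222.45; payment $1,244.49; balance $4,977.96
Week 6: opening $4,977.96; interest $19.91 → $4,997.87; payment $1,249.46; balance $3,748.41
Week 7: opening $3,748.41; interest $14.99 → $3,763.40; payment $1,254.46; balance $2,508.94
Week 8: opening $2,508.94; interest $10.03 → $2,518.97; payment $1,259.48; balance $1,259.49
Week 9: opening $1,259.49; interest $5.03 → $1,264.52; payment $1,264.52; balance $0.00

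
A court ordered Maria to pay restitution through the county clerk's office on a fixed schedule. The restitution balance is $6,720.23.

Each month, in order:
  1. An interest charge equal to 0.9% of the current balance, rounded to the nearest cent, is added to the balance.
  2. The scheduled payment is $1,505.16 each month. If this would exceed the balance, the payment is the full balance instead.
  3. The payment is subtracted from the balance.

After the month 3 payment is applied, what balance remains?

$2,347.07

Month 1: $6,720.23 +$60.48 interest = $6,780.71; pay $1,505.16 → $5,275.55
Month 2: $5,275.55 +$47.48 interest = $5,323.03; pay $1,505.16 → $3,817.87
Month 3: $3,817.87 +$34.36 interest = $3,852.23; pay $1,505.16 → $2,347.07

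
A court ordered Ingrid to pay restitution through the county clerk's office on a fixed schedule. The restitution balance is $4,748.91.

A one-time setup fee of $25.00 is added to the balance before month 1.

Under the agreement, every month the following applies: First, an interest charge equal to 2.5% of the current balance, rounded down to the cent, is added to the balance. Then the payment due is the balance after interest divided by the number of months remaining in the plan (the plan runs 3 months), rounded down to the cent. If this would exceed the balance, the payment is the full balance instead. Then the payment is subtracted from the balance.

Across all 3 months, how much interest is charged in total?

Month 1: $4,773.91 +$119.34 interest = $4,893.25; pay $1,631.08 → $3,262.17
Month 2: $3,262.17 +$81.55 interest = $3,343.72; pay $1,671.86 → $1,671.86
Month 3: $1,671.86 +$41.79 interest = $1,713.65; pay $1,713.65 → $0.00
Total interest: $119.34 + $81.55 + $41.79 = $242.68

$242.68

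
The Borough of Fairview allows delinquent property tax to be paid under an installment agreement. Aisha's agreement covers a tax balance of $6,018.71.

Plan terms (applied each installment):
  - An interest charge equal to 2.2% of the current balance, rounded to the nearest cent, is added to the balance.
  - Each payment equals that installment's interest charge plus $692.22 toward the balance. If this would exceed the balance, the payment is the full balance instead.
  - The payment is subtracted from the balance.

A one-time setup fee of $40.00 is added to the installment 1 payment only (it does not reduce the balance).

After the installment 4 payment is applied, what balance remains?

Installment 1: opening $6,018.71; interest $132.41 → $6,151.12; payment $824.63 (+ $40.00 fee); balance $5,326.49
Installment 2: opening $5,326.49; interest $117.18 → $5,443.67; payment $809.40; balance $4,634.27
Installment 3: opening $4,634.27; interest $101.95 → $4,736.22; payment $794.17; balance $3,942.05
Installment 4: opening $3,942.05; interest $86.73 → $4,028.78; payment $778.95; balance $3,249.83

$3,249.83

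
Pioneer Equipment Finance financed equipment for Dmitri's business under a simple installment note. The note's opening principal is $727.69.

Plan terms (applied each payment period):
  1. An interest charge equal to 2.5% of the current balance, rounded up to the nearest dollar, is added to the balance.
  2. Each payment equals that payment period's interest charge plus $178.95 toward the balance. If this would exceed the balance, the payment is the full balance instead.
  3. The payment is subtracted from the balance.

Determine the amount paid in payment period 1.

$197.95

Payment period 1: opening $727.69; interest $19.00 → $746.69; payment $197.95; balance $548.74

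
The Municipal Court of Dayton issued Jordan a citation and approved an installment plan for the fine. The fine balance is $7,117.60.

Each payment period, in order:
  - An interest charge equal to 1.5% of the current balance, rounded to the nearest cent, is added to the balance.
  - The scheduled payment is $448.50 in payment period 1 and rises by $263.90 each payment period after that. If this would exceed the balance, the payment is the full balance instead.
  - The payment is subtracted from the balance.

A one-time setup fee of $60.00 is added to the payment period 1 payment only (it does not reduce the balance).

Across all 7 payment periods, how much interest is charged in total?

$496.32

Payment period 1: $7,117.60 +$106.76 interest = $7,224.36; pay $448.50 (+ $60.00 fee) → $6,775.86
Payment period 2: $6,775.86 +$101.64 interest = $6,877.50; pay $712.40 → $6,165.10
Payment period 3: $6,165.10 +$92.48 interest = $6,257.58; pay $976.30 → $5,281.28
Payment period 4: $5,281.28 +$79.22 interest = $5,360.50; pay $1,240.20 → $4,120.30
Payment period 5: $4,120.30 +$61.80 interest = $4,182.10; pay $1,504.10 → $2,678.00
Payment period 6: $2,678.00 +$40.17 interest = $2,718.17; pay $1,768.00 → $950.17
Payment period 7: $950.17 +$14.25 interest = $964.42; pay $964.42 → $0.00
Total interest: $106.76 + $101.64 + $92.48 + $79.22 + $61.80 + $40.17 + $14.25 = $496.32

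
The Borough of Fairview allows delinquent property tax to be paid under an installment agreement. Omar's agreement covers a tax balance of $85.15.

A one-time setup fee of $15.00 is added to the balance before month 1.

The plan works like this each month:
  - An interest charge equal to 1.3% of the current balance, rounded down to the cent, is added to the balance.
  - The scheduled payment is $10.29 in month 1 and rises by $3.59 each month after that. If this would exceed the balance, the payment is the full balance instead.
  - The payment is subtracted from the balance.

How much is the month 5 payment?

$24.65

Month 1: $100.15 +$1.30 interest = $101.45; pay $10.29 → $91.16
Month 2: $91.16 +$1.18 interest = $92.34; pay $13.88 → $78.46
Month 3: $78.46 +$1.01 interest = $79.47; pay $17.47 → $62.00
Month 4: $62.00 +$0.80 interest = $62.80; pay $21.06 → $41.74
Month 5: $41.74 +$0.54 interest = $42.28; pay $24.65 → $17.63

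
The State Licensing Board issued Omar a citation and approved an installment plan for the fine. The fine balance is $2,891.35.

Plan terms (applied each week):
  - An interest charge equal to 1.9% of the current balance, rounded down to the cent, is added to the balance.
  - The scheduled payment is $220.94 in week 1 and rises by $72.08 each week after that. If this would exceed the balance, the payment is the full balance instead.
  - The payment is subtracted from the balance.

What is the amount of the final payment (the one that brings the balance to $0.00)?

$100.23

Week 1: $2,891.35 +$54.93 interest = $2,946.28; pay $220.94 → $2,725.34
Week 2: $2,725.34 +$51.78 interest = $2,777.12; pay $293.02 → $2,484.10
Week 3: $2,484.10 +$47.19 interest = $2,531.29; pay $365.10 → $2,166.19
Week 4: $2,166.19 +$41.15 interest = $2,207.34; pay $437.18 → $1,770.16
Week 5: $1,770.16 +$33.63 interest = $1,803.79; pay $509.26 → $1,294.53
Week 6: $1,294.53 +$24.59 interest = $1,319.12; pay $581.34 → $737.78
Week 7: $737.78 +$14.01 interest = $751.79; pay $653.42 → $98.37
Week 8: $98.37 +$1.86 interest = $100.23; pay $100.23 → $0.00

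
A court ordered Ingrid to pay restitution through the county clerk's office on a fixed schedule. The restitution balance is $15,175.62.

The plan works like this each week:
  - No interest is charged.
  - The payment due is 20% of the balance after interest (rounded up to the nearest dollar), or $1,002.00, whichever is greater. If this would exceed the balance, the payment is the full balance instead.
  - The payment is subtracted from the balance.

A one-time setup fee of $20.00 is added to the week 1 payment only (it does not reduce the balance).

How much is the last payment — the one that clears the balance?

Week 1: $15,175.62 − $3,036.00 (+ $20.00 fee) → $12,139.62
Week 2: $12,139.62 − $2,428.00 → $9,711.62
Week 3: $9,711.62 − $1,943.00 → $7,768.62
Week 4: $7,768.62 − $1,554.00 → $6,214.62
Week 5: $6,214.62 − $1,243.00 → $4,971.62
Week 6: $4,971.62 − $1,002.00 → $3,969.62
Week 7: $3,969.62 − $1,002.00 → $2,967.62
Week 8: $2,967.62 − $1,002.00 → $1,965.62
Week 9: $1,965.62 − $1,002.00 → $963.62
Week 10: $963.62 − $963.62 → $0.00

$963.62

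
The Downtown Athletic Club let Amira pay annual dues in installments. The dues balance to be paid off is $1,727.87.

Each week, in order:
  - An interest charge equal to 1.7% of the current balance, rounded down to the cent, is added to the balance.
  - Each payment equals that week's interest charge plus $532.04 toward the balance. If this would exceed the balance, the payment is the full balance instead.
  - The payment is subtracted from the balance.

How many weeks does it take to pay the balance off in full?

Week 1: opening $1,727.87; interest $29.37 → $1,757.24; payment $561.41; balance $1,195.83
Week 2: opening $1,195.83; interest $20.32 → $1,216.15; payment $552.36; balance $663.79
Week 3: opening $663.79; interest $11.28 → $675.07; payment $543.32; balance $131.75
Week 4: opening $131.75; interest $2.23 → $133.98; payment $133.98; balance $0.00
Balance reaches $0.00 in week 4.

4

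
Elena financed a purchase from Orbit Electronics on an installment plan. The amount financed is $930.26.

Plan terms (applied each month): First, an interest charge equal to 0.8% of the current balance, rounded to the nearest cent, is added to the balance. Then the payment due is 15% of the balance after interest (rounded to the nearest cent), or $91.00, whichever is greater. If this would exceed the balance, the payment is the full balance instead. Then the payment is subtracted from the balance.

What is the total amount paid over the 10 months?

$967.60

Month 1: opening $930.26; interest $7.44 → $937.70; payment $140.66; balance $797.04
Month 2: opening $797.04; interest $6.38 → $803.42; payment $120.51; balance $682.91
Month 3: opening $682.91; interest $5.46 → $688.37; payment $103.26; balance $585.11
Month 4: opening $585.11; interest $4.68 → $589.79; payment $91.00; balance $498.79
Month 5: opening $498.79; interest $3.99 → $502.78; payment $91.00; balance $411.78
Month 6: opening $411.78; interest $3.29 → $415.07; payment $91.00; balance $324.07
Month 7: opening $324.07; interest $2.59 → $326.66; payment $91.00; balance $235.66
Month 8: opening $235.66; interest $1.89 → $237.55; payment $91.00; balance $146.55
Month 9: opening $146.55; interest $1.17 → $147.72; payment $91.00; balance $56.72
Month 10: opening $56.72; interest $0.45 → $57.17; payment $57.17; balance $0.00
Total paid: $967.60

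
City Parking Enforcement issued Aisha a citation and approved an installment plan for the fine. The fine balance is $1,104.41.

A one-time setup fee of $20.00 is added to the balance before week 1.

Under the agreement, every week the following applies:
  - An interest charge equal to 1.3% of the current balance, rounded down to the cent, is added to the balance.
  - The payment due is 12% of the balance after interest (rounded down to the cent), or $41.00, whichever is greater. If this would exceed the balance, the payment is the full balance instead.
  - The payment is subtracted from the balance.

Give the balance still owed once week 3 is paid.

Week 1: $1,124.41 +$14.61 interest = $1,139.02; pay $136.68 → $1,002.34
Week 2: $1,002.34 +$13.03 interest = $1,015.37; pay $121.84 → $893.53
Week 3: $893.53 +$11.61 interest = $905.14; pay $108.61 → $796.53

$796.53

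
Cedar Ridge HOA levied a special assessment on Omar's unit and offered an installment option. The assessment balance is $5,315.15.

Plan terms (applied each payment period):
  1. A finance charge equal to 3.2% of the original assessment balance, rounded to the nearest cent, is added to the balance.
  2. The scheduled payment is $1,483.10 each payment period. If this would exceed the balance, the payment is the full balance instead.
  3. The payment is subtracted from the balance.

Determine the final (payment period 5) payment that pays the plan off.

Payment period 1: $5,315.15 +$170.08 interest = $5,485.23; pay $1,483.10 → $4,002.13
Payment period 2: $4,002.13 +$170.08 interest = $4,172.21; pay $1,483.10 → $2,689.11
Payment period 3: $2,689.11 +$170.08 interest = $2,859.19; pay $1,483.10 → $1,376.09
Payment period 4: $1,376.09 +$170.08 interest = $1,546.17; pay $1,483.10 → $63.07
Payment period 5: $63.07 +$170.08 interest = $233.15; pay $233.15 → $0.00

$233.15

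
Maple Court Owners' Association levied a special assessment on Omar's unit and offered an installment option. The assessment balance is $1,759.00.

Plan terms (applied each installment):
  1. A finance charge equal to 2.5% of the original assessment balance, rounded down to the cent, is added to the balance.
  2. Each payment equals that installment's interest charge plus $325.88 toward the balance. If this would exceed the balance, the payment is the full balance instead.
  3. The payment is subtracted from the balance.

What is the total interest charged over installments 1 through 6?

# | Opening | Interest | Payment | End bal
1 | $1,759.00 | $43.97 | $369.85 | $1,433.12
2 | $1,433.12 | $43.97 | $369.85 | $1,107.24
3 | $1,107.24 | $43.97 | $369.85 | $781.36
4 | $781.36 | $43.97 | $369.85 | $455.48
5 | $455.48 | $43.97 | $369.85 | $129.60
6 | $129.60 | $43.97 | $173.57 | $0.00
Total interest: $43.97 + $43.97 + $43.97 + $43.97 + $43.97 + $43.97 = $263.82

$263.82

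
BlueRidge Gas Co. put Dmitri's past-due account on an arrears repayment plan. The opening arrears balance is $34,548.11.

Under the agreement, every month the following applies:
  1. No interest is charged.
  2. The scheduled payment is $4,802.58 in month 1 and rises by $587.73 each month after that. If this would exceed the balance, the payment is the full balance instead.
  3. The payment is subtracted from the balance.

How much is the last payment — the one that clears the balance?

# | Opening | Payment | End bal
1 | $34,548.11 | $4,802.58 | $29,745.53
2 | $29,745.53 | $5,390.31 | $24,355.22
3 | $24,355.22 | $5,978.04 | $18,377.18
4 | $18,377.18 | $6,565.77 | $11,811.41
5 | $11,811.41 | $7,153.50 | $4,657.91
6 | $4,657.91 | $4,657.91 | $0.00

$4,657.91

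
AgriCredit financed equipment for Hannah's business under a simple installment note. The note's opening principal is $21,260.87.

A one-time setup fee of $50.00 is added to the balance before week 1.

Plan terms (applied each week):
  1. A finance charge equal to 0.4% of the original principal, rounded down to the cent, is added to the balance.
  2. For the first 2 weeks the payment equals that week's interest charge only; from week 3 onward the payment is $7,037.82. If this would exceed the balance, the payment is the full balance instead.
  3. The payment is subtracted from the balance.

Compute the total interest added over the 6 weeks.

$510.24

Week 1: $21,310.87 +$85.04 interest = $21,395.91; pay $85.04 → $21,310.87
Week 2: $21,310.87 +$85.04 interest = $21,395.91; pay $85.04 → $21,310.87
Week 3: $21,310.87 +$85.04 interest = $21,395.91; pay $7,037.82 → $14,358.09
Week 4: $14,358.09 +$85.04 interest = $14,443.13; pay $7,037.82 → $7,405.31
Week 5: $7,405.31 +$85.04 interest = $7,490.35; pay $7,037.82 → $452.53
Week 6: $452.53 +$85.04 interest = $537.57; pay $537.57 → $0.00
Total interest: $85.04 + $85.04 + $85.04 + $85.04 + $85.04 + $85.04 = $510.24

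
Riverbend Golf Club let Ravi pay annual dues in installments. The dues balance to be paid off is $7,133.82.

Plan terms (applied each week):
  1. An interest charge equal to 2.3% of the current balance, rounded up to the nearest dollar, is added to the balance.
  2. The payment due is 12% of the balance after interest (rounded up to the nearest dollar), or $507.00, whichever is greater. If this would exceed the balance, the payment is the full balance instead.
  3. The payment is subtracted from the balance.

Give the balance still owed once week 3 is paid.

$5,204.82

# | Opening | Interest | Payment | End bal
1 | $7,133.82 | $165.00 | $876.00 | $6,422.82
2 | $6,422.82 | $148.00 | $789.00 | $5,781.82
3 | $5,781.82 | $133.00 | $710.00 | $5,204.82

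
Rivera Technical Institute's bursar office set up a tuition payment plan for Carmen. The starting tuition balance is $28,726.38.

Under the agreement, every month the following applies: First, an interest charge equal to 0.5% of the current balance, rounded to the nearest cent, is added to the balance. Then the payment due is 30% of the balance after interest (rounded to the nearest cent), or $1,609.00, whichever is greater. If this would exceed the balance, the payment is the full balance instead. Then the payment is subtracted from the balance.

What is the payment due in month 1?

# | Opening | Interest | Payment | End bal
1 | $28,726.38 | $143.63 | $8,661.00 | $20,209.01

$8,661.00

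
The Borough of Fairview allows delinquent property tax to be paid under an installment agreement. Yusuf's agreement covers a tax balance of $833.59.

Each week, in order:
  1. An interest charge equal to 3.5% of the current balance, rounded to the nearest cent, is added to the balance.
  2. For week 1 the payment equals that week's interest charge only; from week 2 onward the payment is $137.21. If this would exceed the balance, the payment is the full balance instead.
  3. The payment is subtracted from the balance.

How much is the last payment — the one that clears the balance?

# | Opening | Interest | Payment | End bal
1 | $833.59 | $29.18 | $29.18 | $833.59
2 | $833.59 | $29.18 | $137.21 | $725.56
3 | $725.56 | $25.39 | $137.21 | $613.74
4 | $613.74 | $21.48 | $137.21 | $498.01
5 | $498.01 | $17.43 | $137.21 | $378.23
6 | $378.23 | $13.24 | $137.21 | $254.26
7 | $254.26 | $8.90 | $137.21 | $125.95
8 | $125.95 | $4.41 | $130.36 | $0.00

$130.36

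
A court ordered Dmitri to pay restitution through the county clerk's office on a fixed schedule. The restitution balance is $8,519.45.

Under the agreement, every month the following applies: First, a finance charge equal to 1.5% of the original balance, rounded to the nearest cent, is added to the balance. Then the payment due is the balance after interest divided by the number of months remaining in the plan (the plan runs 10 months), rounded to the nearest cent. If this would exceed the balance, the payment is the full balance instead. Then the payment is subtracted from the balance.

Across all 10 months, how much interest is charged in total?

Month 1: opening $8,519.45; interest $127.79 → $8,647.24; payment $864.72; balance $7,782.52
Month 2: opening $7,782.52; interest $127.79 → $7,910.31; payment $878.92; balance $7,031.39
Month 3: opening $7,031.39; interest $127.79 → $7,159.18; payment $894.90; balance $6,264.28
Month 4: opening $6,264.28; interest $127.79 → $6,392.07; payment $913.15; balance $5,478.92
Month 5: opening $5,478.92; interest $127.79 → $5,606.71; payment $934.45; balance $4,672.26
Month 6: opening $4,672.26; interest $127.79 → $4,800.05; payment $960.01; balance $3,840.04
Month 7: opening $3,840.04; interest $127.79 → $3,967.83; payment $991.96; balance $2,975.87
Month 8: opening $2,975.87; interest $127.79 → $3,103.66; payment $1,034.55; balance $2,069.11
Month 9: opening $2,069.11; interest $127.79 → $2,196.90; payment $1,098.45; balance $1,098.45
Month 10: opening $1,098.45; interest $127.79 → $1,226.24; payment $1,226.24; balance $0.00
Total interest: $127.79 + $127.79 + $127.79 + $127.79 + $127.79 + $127.79 + $127.79 + $127.79 + $127.79 + $127.79 = $1,277.90

$1,277.90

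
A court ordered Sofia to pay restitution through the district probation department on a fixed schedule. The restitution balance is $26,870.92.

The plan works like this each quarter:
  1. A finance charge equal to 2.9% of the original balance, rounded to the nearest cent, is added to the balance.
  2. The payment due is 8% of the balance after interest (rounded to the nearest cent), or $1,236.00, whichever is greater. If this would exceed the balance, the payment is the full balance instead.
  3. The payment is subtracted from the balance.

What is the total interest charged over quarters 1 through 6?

Quarter 1: $26,870.92 +$779.26 interest = $27,650.18; pay $2,212.01 → $25,438.17
Quarter 2: $25,438.17 +$779.26 interest = $26,217.43; pay $2,097.39 → $24,120.04
Quarter 3: $24,120.04 +$779.26 interest = $24,899.30; pay $1,991.94 → $22,907.36
Quarter 4: $22,907.36 +$779.26 interest = $23,686.62; pay $1,894.93 → $21,791.69
Quarter 5: $21,791.69 +$779.26 interest = $22,570.95; pay $1,805.68 → $20,765.27
Quarter 6: $20,765.27 +$779.26 interest = $21,544.53; pay $1,723.56 → $19,820.97
Total interest: $779.26 + $779.26 + $779.26 + $779.26 + $779.26 + $779.26 = $4,675.56

$4,675.56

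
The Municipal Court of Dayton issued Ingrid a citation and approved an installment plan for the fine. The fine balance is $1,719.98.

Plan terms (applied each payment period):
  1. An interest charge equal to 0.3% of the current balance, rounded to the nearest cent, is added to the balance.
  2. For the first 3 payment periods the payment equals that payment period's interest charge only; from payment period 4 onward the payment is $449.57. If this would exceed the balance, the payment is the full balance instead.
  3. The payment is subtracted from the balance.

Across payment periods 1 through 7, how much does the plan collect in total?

# | Opening | Interest | Payment | End bal
1 | $1,719.98 | $5.16 | $5.16 | $1,719.98
2 | $1,719.98 | $5.16 | $5.16 | $1,719.98
3 | $1,719.98 | $5.16 | $5.16 | $1,719.98
4 | $1,719.98 | $5.16 | $449.57 | $1,275.57
5 | $1,275.57 | $3.83 | $449.57 | $829.83
6 | $829.83 | $2.49 | $449.57 | $382.75
7 | $382.75 | $1.15 | $383.90 | $0.00
Total paid: $1,748.09

$1,748.09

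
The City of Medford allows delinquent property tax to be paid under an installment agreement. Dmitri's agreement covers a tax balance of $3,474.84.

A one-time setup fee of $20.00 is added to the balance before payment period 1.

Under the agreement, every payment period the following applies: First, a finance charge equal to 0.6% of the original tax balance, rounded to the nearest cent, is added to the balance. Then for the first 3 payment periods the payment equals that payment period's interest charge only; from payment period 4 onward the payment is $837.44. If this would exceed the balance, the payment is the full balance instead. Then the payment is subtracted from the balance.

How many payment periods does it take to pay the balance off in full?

Payment period 1: opening $3,494.84; interest $20.85 → $3,515.69; payment $20.85; balance $3,494.84
Payment period 2: opening $3,494.84; interest $20.85 → $3,515.69; payment $20.85; balance $3,494.84
Payment period 3: opening $3,494.84; interest $20.85 → $3,515.69; payment $20.85; balance $3,494.84
Payment period 4: opening $3,494.84; interest $20.85 → $3,515.69; payment $837.44; balance $2,678.25
Payment period 5: opening $2,678.25; interest $20.85 → $2,699.10; payment $837.44; balance $1,861.66
Payment period 6: opening $1,861.66; interest $20.85 → $1,882.51; payment $837.44; balance $1,045.07
Payment period 7: opening $1,045.07; interest $20.85 → $1,065.92; payment $837.44; balance $228.48
Payment period 8: opening $228.48; interest $20.85 → $249.33; payment $249.33; balance $0.00
Balance reaches $0.00 in payment period 8.

8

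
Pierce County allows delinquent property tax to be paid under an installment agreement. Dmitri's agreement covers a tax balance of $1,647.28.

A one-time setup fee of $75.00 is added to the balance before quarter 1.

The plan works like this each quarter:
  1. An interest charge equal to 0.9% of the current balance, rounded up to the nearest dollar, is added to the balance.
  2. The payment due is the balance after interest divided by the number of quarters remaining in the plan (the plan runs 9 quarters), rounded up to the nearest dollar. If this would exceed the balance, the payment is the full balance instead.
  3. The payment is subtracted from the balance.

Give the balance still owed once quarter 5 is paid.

# | Opening | Interest | Payment | End bal
1 | $1,722.28 | $16.00 | $194.00 | $1,544.28
2 | $1,544.28 | $14.00 | $195.00 | $1,363.28
3 | $1,363.28 | $13.00 | $197.00 | $1,179.28
4 | $1,179.28 | $11.00 | $199.00 | $991.28
5 | $991.28 | $9.00 | $201.00 | $799.28

$799.28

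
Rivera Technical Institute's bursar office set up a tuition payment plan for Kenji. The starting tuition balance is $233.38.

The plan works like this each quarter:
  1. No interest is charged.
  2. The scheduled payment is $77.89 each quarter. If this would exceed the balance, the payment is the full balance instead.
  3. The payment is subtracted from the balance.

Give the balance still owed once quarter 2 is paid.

Quarter 1: opening $233.38; payment $77.89; balance $155.49
Quarter 2: opening $155.49; payment $77.89; balance $77.60

$77.60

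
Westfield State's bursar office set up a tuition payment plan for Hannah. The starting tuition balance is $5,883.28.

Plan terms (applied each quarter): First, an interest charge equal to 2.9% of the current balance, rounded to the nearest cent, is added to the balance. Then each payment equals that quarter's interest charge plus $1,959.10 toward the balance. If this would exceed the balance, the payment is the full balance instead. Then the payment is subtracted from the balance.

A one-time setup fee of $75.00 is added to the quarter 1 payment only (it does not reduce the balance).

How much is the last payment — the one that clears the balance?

$6.15

# | Opening | Interest | Payment | Fee | End bal
1 | $5,883.28 | $170.62 | $2,129.72 | $75.00 | $3,924.18
2 | $3,924.18 | $113.80 | $2,072.90 | — | $1,965.08
3 | $1,965.08 | $56.99 | $2,016.09 | — | $5.98
4 | $5.98 | $0.17 | $6.15 | — | $0.00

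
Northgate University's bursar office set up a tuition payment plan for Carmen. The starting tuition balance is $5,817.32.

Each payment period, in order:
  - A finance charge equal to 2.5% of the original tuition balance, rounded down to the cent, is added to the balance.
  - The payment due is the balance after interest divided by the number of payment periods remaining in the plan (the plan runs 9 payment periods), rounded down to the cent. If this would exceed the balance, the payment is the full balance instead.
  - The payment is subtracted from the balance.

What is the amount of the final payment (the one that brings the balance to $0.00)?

# | Opening | Interest | Payment | End bal
1 | $5,817.32 | $145.43 | $662.52 | $5,300.23
2 | $5,300.23 | $145.43 | $680.70 | $4,764.96
3 | $4,764.96 | $145.43 | $701.48 | $4,208.91
4 | $4,208.91 | $145.43 | $725.72 | $3,628.62
5 | $3,628.62 | $145.43 | $754.81 | $3,019.24
6 | $3,019.24 | $145.43 | $791.16 | $2,373.51
7 | $2,373.51 | $145.43 | $839.64 | $1,679.30
8 | $1,679.30 | $145.43 | $912.36 | $912.37
9 | $912.37 | $145.43 | $1,057.80 | $0.00

$1,057.80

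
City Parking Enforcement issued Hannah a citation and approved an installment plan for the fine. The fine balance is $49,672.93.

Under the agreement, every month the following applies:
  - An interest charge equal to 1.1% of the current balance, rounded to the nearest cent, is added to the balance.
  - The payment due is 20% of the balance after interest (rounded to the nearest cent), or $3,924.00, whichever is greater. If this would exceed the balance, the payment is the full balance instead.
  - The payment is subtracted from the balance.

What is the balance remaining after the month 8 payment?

Month 1: $49,672.93 +$546.40 interest = $50,219.33; pay $10,043.87 → $40,175.46
Month 2: $40,175.46 +$441.93 interest = $40,617.39; pay $8,123.48 → $32,493.91
Month 3: $32,493.91 +$357.43 interest = $32,851.34; pay $6,570.27 → $26,281.07
Month 4: $26,281.07 +$289.09 interest = $26,570.16; pay $5,314.03 → $21,256.13
Month 5: $21,256.13 +$233.82 interest = $21,489.95; pay $4,297.99 → $17,191.96
Month 6: $17,191.96 +$189.11 interest = $17,381.07; pay $3,924.00 → $13,457.07
Month 7: $13,457.07 +$148.03 interest = $13,605.10; pay $3,924.00 → $9,681.10
Month 8: $9,681.10 +$106.49 interest = $9,787.59; pay $3,924.00 → $5,863.59

$5,863.59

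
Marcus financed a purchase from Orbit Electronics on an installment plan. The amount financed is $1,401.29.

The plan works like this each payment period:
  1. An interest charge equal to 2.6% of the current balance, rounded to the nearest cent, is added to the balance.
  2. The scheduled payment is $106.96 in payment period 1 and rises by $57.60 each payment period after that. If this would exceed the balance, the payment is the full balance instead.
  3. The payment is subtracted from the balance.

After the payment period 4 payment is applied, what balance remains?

$756.36

Payment period 1: opening $1,401.29; interest $36.43 → $1,437.72; payment $106.96; balance $1,330.76
Payment period 2: opening $1,330.76; interest $34.60 → $1,365.36; payment $164.56; balance $1,200.80
Payment period 3: opening $1,200.80; interest $31.22 → $1,232.02; payment $222.16; balance $1,009.86
Payment period 4: opening $1,009.86; interest $26.26 → $1,036.12; payment $279.76; balance $756.36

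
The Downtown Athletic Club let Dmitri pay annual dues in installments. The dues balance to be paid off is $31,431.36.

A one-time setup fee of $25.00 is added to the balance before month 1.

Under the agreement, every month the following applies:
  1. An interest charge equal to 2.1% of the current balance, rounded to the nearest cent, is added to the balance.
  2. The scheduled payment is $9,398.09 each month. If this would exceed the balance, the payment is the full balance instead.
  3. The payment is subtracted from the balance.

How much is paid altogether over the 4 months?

$32,982.28

Month 1: opening $31,456.36; interest $660.58 → $32,116.94; payment $9,398.09; balance $22,718.85
Month 2: opening $22,718.85; interest $477.10 → $23,195.95; payment $9,398.09; balance $13,797.86
Month 3: opening $13,797.86; interest $289.76 → $14,087.62; payment $9,398.09; balance $4,689.53
Month 4: opening $4,689.53; interest $98.48 → $4,788.01; payment $4,788.01; balance $0.00
Total paid: $32,982.28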